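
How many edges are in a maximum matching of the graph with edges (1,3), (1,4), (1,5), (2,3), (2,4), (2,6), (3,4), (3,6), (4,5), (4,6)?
3 (matching: (1,5), (2,3), (4,6); upper bound floor(n/2) = floor(6/2) = 3)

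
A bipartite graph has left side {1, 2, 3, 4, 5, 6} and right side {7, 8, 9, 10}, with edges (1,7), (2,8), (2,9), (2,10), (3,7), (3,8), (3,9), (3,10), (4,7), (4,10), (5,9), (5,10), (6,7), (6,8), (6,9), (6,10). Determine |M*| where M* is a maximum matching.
4 (matching: (1,7), (2,10), (3,9), (6,8); upper bound min(|L|,|R|) = min(6,4) = 4)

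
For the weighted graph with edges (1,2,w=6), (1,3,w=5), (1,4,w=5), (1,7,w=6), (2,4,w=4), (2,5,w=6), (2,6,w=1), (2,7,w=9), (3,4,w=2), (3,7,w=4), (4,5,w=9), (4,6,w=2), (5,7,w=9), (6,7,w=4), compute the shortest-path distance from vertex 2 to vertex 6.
1 (path: 2 -> 6; weights 1 = 1)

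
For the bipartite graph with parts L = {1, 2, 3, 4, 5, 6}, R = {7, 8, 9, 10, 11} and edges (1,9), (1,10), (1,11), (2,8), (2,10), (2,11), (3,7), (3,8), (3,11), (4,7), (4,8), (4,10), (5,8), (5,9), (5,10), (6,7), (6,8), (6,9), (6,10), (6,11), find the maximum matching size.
5 (matching: (1,11), (2,10), (3,8), (4,7), (5,9); upper bound min(|L|,|R|) = min(6,5) = 5)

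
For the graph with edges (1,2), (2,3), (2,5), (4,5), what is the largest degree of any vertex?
3 (attained at vertex 2)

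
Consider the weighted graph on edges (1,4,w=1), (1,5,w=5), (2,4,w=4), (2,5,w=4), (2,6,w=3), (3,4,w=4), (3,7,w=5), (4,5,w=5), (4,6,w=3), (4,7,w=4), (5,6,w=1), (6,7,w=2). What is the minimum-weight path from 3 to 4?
4 (path: 3 -> 4; weights 4 = 4)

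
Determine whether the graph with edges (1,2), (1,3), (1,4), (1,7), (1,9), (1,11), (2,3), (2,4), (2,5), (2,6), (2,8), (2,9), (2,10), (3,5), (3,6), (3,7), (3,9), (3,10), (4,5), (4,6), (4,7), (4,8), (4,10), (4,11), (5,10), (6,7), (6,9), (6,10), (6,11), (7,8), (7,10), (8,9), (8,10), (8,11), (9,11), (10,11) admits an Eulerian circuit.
No (2 vertices have odd degree: {3, 6}; Eulerian circuit requires 0)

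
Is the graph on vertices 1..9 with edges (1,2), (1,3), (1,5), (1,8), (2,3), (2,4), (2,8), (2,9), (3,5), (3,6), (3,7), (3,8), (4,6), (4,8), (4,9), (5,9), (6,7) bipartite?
No (odd cycle of length 3: 2 -> 1 -> 3 -> 2)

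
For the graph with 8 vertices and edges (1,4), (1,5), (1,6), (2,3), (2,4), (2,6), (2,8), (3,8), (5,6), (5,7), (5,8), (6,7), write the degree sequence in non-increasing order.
[4, 4, 4, 3, 3, 2, 2, 2] (degrees: deg(1)=3, deg(2)=4, deg(3)=2, deg(4)=2, deg(5)=4, deg(6)=4, deg(7)=2, deg(8)=3)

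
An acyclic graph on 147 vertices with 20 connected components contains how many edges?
127 (Each of the 20 component trees on V_i vertices has V_i - 1 edges; summing gives V - C = 147 - 20 = 127)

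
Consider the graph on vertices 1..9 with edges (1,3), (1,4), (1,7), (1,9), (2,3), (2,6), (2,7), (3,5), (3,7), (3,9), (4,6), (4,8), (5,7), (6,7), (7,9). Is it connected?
Yes (BFS from 1 visits [1, 3, 4, 7, 9, 2, 5, 6, 8] — all 9 vertices reached)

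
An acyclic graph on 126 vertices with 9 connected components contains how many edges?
117 (Each of the 9 component trees on V_i vertices has V_i - 1 edges; summing gives V - C = 126 - 9 = 117)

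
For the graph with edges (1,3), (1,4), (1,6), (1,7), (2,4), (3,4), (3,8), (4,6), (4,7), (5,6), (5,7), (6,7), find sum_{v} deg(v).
24 (handshake: sum of degrees = 2|E| = 2 x 12 = 24)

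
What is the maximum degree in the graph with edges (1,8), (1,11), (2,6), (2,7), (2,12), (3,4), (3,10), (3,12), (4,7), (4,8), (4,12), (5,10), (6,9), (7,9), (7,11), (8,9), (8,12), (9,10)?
4 (attained at vertices 4, 7, 8, 9, 12)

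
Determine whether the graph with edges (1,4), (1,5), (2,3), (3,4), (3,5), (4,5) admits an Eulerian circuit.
No (4 vertices have odd degree: {2, 3, 4, 5}; Eulerian circuit requires 0)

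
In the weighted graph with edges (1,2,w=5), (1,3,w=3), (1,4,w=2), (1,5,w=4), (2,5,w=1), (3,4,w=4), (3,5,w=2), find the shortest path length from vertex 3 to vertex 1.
3 (path: 3 -> 1; weights 3 = 3)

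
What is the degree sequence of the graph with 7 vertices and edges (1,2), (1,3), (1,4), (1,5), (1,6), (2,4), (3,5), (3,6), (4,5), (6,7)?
[5, 3, 3, 3, 3, 2, 1] (degrees: deg(1)=5, deg(2)=2, deg(3)=3, deg(4)=3, deg(5)=3, deg(6)=3, deg(7)=1)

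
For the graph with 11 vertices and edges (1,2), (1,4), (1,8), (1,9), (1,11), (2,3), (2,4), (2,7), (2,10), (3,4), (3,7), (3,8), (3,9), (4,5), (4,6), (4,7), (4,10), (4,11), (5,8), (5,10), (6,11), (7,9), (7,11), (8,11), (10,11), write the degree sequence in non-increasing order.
[8, 6, 5, 5, 5, 5, 4, 4, 3, 3, 2] (degrees: deg(1)=5, deg(2)=5, deg(3)=5, deg(4)=8, deg(5)=3, deg(6)=2, deg(7)=5, deg(8)=4, deg(9)=3, deg(10)=4, deg(11)=6)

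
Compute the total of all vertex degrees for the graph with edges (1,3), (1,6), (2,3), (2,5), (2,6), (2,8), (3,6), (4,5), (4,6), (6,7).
20 (handshake: sum of degrees = 2|E| = 2 x 10 = 20)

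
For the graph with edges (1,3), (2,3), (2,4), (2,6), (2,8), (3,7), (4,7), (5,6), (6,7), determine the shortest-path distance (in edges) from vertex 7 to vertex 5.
2 (path: 7 -> 6 -> 5, 2 edges)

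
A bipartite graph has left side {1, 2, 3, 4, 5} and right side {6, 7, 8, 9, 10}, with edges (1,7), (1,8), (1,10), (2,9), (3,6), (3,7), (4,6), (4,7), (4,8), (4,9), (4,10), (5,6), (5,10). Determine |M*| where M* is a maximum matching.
5 (matching: (1,10), (2,9), (3,7), (4,8), (5,6); upper bound min(|L|,|R|) = min(5,5) = 5)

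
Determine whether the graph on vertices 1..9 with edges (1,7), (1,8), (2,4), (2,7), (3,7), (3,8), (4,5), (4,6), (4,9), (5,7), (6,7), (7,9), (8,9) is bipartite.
Yes. Partition: {1, 2, 3, 5, 6, 9}, {4, 7, 8}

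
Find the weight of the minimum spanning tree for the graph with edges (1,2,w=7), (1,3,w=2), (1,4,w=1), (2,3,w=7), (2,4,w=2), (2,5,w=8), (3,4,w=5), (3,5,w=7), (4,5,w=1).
6 (MST edges: (1,3,w=2), (1,4,w=1), (2,4,w=2), (4,5,w=1); sum of weights 2 + 1 + 2 + 1 = 6)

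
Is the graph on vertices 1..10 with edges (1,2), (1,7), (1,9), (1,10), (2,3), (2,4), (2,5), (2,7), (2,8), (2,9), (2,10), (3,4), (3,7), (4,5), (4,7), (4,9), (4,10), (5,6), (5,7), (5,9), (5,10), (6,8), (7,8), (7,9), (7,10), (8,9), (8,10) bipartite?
No (odd cycle of length 3: 7 -> 1 -> 2 -> 7)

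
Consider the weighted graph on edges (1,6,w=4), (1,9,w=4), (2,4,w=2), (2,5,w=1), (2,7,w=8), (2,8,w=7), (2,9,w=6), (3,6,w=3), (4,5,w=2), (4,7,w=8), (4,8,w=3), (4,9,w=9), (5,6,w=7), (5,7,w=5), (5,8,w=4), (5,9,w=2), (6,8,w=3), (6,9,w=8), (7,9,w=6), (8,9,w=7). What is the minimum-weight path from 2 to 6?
8 (path: 2 -> 5 -> 6; weights 1 + 7 = 8)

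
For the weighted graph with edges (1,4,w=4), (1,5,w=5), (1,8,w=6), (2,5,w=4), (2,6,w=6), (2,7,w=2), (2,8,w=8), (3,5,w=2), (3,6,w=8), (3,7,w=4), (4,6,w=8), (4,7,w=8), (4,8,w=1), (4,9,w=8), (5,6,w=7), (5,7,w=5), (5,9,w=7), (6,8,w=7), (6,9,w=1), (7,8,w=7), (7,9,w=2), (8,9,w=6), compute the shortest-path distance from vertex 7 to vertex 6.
3 (path: 7 -> 9 -> 6; weights 2 + 1 = 3)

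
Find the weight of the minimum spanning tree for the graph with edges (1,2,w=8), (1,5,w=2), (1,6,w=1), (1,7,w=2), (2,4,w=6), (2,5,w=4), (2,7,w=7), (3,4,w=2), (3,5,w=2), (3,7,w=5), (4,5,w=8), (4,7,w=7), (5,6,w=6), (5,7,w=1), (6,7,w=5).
12 (MST edges: (1,6,w=1), (1,7,w=2), (2,5,w=4), (3,4,w=2), (3,5,w=2), (5,7,w=1); sum of weights 1 + 2 + 4 + 2 + 2 + 1 = 12)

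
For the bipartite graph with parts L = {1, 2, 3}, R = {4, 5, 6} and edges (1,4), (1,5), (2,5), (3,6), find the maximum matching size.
3 (matching: (1,4), (2,5), (3,6); upper bound min(|L|,|R|) = min(3,3) = 3)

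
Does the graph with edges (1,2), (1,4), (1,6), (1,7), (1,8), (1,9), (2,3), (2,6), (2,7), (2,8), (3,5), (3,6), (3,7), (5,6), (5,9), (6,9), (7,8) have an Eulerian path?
No (6 vertices have odd degree: {2, 4, 5, 6, 8, 9}; Eulerian path requires 0 or 2)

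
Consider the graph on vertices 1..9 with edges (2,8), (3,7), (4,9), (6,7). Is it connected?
No, it has 5 components: {1}, {2, 8}, {3, 6, 7}, {4, 9}, {5}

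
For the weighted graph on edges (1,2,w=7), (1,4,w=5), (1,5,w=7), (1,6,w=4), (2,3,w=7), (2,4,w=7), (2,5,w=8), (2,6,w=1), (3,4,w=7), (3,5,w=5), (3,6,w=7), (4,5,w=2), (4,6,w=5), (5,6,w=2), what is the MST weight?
14 (MST edges: (1,6,w=4), (2,6,w=1), (3,5,w=5), (4,5,w=2), (5,6,w=2); sum of weights 4 + 1 + 5 + 2 + 2 = 14)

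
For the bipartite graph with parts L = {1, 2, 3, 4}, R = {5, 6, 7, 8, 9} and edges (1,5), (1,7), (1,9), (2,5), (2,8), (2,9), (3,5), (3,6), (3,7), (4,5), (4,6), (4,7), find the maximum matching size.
4 (matching: (1,9), (2,8), (3,7), (4,6); upper bound min(|L|,|R|) = min(4,5) = 4)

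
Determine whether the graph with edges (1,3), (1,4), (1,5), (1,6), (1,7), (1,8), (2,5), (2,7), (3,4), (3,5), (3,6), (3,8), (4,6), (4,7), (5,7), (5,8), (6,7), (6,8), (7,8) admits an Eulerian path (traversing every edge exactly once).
No (4 vertices have odd degree: {3, 5, 6, 8}; Eulerian path requires 0 or 2)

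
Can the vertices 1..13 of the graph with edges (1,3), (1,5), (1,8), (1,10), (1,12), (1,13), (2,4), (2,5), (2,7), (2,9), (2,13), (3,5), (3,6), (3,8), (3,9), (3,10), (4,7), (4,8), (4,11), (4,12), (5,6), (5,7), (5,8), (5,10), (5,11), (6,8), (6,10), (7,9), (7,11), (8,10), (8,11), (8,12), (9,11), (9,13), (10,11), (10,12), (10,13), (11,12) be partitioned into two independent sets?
No (odd cycle of length 3: 8 -> 1 -> 10 -> 8)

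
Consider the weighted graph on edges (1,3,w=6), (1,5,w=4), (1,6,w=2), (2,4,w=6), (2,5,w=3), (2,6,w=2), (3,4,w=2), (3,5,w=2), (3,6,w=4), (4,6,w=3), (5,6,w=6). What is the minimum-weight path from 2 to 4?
5 (path: 2 -> 6 -> 4; weights 2 + 3 = 5)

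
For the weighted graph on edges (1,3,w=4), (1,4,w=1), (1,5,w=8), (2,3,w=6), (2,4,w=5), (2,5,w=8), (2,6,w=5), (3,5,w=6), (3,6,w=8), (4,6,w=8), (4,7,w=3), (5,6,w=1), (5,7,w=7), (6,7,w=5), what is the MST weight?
19 (MST edges: (1,3,w=4), (1,4,w=1), (2,4,w=5), (2,6,w=5), (4,7,w=3), (5,6,w=1); sum of weights 4 + 1 + 5 + 5 + 3 + 1 = 19)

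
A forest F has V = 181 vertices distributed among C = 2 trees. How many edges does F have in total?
179 (Each of the 2 component trees on V_i vertices has V_i - 1 edges; summing gives V - C = 181 - 2 = 179)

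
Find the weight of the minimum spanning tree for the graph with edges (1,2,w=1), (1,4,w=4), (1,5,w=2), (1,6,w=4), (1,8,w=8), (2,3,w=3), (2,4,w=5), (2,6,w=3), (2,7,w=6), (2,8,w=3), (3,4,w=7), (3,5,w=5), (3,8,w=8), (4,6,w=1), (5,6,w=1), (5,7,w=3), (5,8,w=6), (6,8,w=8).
14 (MST edges: (1,2,w=1), (1,5,w=2), (2,3,w=3), (2,8,w=3), (4,6,w=1), (5,6,w=1), (5,7,w=3); sum of weights 1 + 2 + 3 + 3 + 1 + 1 + 3 = 14)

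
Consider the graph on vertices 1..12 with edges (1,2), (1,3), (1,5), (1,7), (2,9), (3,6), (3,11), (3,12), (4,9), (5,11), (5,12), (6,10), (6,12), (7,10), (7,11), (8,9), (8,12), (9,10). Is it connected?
Yes (BFS from 1 visits [1, 2, 3, 5, 7, 9, 6, 11, 12, 10, 4, 8] — all 12 vertices reached)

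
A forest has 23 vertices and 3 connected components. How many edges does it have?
20 (Each of the 3 component trees on V_i vertices has V_i - 1 edges; summing gives V - C = 23 - 3 = 20)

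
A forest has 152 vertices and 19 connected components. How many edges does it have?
133 (Each of the 19 component trees on V_i vertices has V_i - 1 edges; summing gives V - C = 152 - 19 = 133)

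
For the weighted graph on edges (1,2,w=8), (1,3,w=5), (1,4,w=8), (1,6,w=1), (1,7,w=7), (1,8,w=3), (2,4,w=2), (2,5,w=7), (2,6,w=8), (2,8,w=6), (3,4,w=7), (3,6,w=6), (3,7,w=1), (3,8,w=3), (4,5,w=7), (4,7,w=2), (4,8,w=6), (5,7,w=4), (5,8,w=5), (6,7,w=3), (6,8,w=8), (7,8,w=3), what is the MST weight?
16 (MST edges: (1,6,w=1), (1,8,w=3), (2,4,w=2), (3,7,w=1), (3,8,w=3), (4,7,w=2), (5,7,w=4); sum of weights 1 + 3 + 2 + 1 + 3 + 2 + 4 = 16)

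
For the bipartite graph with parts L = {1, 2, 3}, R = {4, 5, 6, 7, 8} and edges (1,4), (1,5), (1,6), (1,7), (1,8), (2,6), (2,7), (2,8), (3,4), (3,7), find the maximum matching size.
3 (matching: (1,8), (2,6), (3,7); upper bound min(|L|,|R|) = min(3,5) = 3)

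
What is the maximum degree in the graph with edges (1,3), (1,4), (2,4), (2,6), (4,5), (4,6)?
4 (attained at vertex 4)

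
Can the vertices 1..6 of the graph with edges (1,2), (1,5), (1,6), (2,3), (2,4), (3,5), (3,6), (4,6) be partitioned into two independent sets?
Yes. Partition: {1, 3, 4}, {2, 5, 6}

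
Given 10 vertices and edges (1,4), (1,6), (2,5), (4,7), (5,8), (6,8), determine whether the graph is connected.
No, it has 4 components: {1, 2, 4, 5, 6, 7, 8}, {3}, {9}, {10}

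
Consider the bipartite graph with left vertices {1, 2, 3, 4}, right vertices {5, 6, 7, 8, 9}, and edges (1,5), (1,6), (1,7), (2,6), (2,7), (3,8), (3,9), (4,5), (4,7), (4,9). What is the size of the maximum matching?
4 (matching: (1,7), (2,6), (3,8), (4,9); upper bound min(|L|,|R|) = min(4,5) = 4)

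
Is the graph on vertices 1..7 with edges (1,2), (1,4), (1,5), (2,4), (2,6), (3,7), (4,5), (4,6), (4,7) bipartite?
No (odd cycle of length 3: 4 -> 1 -> 2 -> 4)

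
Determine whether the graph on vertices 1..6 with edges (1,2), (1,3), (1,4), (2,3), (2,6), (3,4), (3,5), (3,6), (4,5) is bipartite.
No (odd cycle of length 3: 4 -> 1 -> 3 -> 4)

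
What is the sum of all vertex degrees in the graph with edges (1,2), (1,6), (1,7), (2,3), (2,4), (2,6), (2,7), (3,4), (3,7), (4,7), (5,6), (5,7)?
24 (handshake: sum of degrees = 2|E| = 2 x 12 = 24)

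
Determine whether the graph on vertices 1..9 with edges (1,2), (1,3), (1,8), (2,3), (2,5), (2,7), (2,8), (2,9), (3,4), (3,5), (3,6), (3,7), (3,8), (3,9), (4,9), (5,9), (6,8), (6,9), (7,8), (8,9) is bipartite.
No (odd cycle of length 3: 8 -> 1 -> 3 -> 8)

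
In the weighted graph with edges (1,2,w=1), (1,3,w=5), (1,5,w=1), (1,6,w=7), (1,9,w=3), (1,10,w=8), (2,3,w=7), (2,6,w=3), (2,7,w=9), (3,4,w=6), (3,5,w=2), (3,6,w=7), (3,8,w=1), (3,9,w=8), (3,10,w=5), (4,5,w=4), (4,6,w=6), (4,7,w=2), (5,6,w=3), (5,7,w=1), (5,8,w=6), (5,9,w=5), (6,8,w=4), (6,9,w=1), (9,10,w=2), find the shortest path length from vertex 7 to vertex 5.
1 (path: 7 -> 5; weights 1 = 1)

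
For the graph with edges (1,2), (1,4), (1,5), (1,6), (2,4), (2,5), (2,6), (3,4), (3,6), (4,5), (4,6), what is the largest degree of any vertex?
5 (attained at vertex 4)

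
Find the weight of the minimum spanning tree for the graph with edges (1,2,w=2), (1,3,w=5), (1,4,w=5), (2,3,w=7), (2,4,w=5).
12 (MST edges: (1,2,w=2), (1,3,w=5), (1,4,w=5); sum of weights 2 + 5 + 5 = 12)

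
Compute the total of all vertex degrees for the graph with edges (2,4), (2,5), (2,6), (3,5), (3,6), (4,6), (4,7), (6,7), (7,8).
18 (handshake: sum of degrees = 2|E| = 2 x 9 = 18)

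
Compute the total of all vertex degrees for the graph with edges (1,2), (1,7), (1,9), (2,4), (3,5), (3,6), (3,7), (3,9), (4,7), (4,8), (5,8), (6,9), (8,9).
26 (handshake: sum of degrees = 2|E| = 2 x 13 = 26)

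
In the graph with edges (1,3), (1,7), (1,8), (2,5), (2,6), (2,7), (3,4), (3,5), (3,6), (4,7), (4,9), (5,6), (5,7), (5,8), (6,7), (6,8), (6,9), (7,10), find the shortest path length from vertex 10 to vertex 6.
2 (path: 10 -> 7 -> 6, 2 edges)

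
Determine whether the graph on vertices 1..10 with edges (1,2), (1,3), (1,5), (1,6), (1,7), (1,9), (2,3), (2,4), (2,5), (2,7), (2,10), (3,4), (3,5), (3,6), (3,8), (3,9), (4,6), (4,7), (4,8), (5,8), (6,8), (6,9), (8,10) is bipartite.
No (odd cycle of length 3: 3 -> 1 -> 9 -> 3)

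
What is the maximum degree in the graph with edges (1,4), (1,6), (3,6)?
2 (attained at vertices 1, 6)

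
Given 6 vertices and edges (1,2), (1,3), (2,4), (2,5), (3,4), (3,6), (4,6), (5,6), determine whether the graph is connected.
Yes (BFS from 1 visits [1, 2, 3, 4, 5, 6] — all 6 vertices reached)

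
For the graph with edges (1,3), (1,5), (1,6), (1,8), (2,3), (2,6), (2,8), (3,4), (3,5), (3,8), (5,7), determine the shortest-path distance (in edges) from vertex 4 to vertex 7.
3 (path: 4 -> 3 -> 5 -> 7, 3 edges)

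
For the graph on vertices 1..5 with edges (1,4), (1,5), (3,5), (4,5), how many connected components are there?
2 (components: {1, 3, 4, 5}, {2})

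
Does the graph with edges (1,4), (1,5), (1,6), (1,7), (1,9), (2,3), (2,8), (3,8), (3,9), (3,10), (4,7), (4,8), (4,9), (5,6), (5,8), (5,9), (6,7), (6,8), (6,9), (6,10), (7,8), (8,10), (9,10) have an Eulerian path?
Yes (the graph is connected and exactly 2 vertices have odd degree: {1, 8}; any Eulerian path must start and end at those)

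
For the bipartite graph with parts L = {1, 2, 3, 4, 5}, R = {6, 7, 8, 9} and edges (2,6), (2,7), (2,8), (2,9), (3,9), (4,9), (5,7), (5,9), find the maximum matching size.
3 (matching: (2,8), (3,9), (5,7); upper bound min(|L|,|R|) = min(5,4) = 4)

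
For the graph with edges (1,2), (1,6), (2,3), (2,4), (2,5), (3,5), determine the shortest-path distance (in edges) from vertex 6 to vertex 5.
3 (path: 6 -> 1 -> 2 -> 5, 3 edges)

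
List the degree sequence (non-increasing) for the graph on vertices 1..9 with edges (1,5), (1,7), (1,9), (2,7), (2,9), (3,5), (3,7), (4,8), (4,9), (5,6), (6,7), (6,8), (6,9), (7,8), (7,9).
[6, 5, 4, 3, 3, 3, 2, 2, 2] (degrees: deg(1)=3, deg(2)=2, deg(3)=2, deg(4)=2, deg(5)=3, deg(6)=4, deg(7)=6, deg(8)=3, deg(9)=5)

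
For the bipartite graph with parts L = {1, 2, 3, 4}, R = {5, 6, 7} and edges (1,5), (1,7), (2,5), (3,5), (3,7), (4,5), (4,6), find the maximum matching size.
3 (matching: (1,7), (2,5), (4,6); upper bound min(|L|,|R|) = min(4,3) = 3)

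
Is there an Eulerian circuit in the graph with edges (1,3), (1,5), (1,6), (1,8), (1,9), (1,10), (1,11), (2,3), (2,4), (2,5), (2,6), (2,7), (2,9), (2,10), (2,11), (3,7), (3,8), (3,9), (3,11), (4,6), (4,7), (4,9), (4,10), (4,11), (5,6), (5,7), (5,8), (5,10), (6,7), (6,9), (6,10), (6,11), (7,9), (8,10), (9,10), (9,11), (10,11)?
No (2 vertices have odd degree: {1, 11}; Eulerian circuit requires 0)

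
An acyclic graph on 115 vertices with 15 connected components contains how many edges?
100 (Each of the 15 component trees on V_i vertices has V_i - 1 edges; summing gives V - C = 115 - 15 = 100)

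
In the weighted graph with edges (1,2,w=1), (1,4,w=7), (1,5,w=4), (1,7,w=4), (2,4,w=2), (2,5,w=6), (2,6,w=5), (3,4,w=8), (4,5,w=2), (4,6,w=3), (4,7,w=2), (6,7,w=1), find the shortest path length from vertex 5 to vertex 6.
5 (path: 5 -> 4 -> 6; weights 2 + 3 = 5)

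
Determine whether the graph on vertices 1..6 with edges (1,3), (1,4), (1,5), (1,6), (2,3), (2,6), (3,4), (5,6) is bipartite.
No (odd cycle of length 3: 6 -> 1 -> 5 -> 6)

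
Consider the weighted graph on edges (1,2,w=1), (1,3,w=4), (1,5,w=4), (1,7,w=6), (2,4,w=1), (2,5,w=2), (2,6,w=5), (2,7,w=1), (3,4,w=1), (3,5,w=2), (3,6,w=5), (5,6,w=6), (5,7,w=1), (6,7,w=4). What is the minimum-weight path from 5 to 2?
2 (path: 5 -> 2; weights 2 = 2)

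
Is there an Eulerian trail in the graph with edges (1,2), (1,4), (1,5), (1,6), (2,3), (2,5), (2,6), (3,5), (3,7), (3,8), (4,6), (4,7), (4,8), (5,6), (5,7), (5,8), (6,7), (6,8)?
Yes — and in fact it has an Eulerian circuit (the graph is connected and all 8 vertices have even degree)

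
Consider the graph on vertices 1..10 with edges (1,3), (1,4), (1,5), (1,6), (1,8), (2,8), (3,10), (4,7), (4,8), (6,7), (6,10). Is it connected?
No, it has 2 components: {1, 2, 3, 4, 5, 6, 7, 8, 10}, {9}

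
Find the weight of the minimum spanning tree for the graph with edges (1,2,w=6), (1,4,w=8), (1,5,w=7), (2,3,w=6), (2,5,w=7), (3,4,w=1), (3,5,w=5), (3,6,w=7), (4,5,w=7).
25 (MST edges: (1,2,w=6), (2,3,w=6), (3,4,w=1), (3,5,w=5), (3,6,w=7); sum of weights 6 + 6 + 1 + 5 + 7 = 25)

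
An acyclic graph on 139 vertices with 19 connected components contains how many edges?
120 (Each of the 19 component trees on V_i vertices has V_i - 1 edges; summing gives V - C = 139 - 19 = 120)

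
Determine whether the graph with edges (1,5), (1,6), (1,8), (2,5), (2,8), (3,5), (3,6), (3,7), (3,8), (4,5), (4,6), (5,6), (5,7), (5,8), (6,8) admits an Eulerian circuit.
No (4 vertices have odd degree: {1, 5, 6, 8}; Eulerian circuit requires 0)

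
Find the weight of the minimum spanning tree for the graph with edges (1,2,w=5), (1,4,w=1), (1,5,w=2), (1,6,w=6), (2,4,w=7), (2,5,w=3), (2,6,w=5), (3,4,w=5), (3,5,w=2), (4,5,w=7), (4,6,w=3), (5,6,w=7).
11 (MST edges: (1,4,w=1), (1,5,w=2), (2,5,w=3), (3,5,w=2), (4,6,w=3); sum of weights 1 + 2 + 3 + 2 + 3 = 11)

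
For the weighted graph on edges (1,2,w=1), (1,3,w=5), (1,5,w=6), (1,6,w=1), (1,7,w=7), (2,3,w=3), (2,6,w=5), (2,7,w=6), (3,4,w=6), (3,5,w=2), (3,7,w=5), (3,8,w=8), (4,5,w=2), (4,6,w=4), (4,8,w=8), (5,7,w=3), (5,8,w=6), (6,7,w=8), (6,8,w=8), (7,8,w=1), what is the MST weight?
13 (MST edges: (1,2,w=1), (1,6,w=1), (2,3,w=3), (3,5,w=2), (4,5,w=2), (5,7,w=3), (7,8,w=1); sum of weights 1 + 1 + 3 + 2 + 2 + 3 + 1 = 13)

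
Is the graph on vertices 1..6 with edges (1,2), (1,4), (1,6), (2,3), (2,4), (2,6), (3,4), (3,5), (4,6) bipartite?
No (odd cycle of length 3: 4 -> 1 -> 6 -> 4)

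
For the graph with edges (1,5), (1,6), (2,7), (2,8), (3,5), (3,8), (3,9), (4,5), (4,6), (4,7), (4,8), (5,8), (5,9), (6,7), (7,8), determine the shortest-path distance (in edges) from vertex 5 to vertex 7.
2 (path: 5 -> 8 -> 7, 2 edges)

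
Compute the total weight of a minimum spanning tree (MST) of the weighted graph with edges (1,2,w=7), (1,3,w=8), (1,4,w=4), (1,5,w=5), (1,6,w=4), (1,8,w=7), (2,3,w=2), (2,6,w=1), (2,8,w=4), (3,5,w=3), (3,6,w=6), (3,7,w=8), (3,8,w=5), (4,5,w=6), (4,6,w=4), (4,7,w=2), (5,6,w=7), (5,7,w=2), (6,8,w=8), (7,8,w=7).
18 (MST edges: (1,4,w=4), (2,3,w=2), (2,6,w=1), (2,8,w=4), (3,5,w=3), (4,7,w=2), (5,7,w=2); sum of weights 4 + 2 + 1 + 4 + 3 + 2 + 2 = 18)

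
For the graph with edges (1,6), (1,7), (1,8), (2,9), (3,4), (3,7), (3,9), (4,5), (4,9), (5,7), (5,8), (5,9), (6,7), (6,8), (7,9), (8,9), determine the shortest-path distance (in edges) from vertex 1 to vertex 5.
2 (path: 1 -> 8 -> 5, 2 edges)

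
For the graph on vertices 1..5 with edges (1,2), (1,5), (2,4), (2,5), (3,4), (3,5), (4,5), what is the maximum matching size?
2 (matching: (1,5), (2,4); upper bound floor(n/2) = floor(5/2) = 2)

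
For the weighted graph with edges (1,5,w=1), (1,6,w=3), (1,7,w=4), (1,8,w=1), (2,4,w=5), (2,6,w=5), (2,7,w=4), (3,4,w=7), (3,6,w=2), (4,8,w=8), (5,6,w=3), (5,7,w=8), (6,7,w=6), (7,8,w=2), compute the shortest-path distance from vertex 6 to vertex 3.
2 (path: 6 -> 3; weights 2 = 2)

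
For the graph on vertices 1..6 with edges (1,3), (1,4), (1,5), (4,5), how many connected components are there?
3 (components: {1, 3, 4, 5}, {2}, {6})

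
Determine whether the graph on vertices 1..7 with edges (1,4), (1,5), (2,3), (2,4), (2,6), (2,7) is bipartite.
Yes. Partition: {1, 2}, {3, 4, 5, 6, 7}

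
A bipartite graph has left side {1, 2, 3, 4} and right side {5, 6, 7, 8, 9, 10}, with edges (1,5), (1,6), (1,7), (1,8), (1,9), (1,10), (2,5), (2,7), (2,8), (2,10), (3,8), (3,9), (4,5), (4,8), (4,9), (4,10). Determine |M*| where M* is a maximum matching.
4 (matching: (1,10), (2,7), (3,9), (4,8); upper bound min(|L|,|R|) = min(4,6) = 4)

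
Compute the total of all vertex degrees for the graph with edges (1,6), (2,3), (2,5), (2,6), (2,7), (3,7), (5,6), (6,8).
16 (handshake: sum of degrees = 2|E| = 2 x 8 = 16)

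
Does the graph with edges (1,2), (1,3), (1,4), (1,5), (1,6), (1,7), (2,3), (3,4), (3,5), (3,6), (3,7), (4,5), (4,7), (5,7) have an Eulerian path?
Yes — and in fact it has an Eulerian circuit (the graph is connected and all 7 vertices have even degree)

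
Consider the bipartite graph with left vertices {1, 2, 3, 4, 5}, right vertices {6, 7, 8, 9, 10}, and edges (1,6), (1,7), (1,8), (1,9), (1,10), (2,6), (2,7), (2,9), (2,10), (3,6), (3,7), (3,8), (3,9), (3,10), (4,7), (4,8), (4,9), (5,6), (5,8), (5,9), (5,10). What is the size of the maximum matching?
5 (matching: (1,10), (2,9), (3,8), (4,7), (5,6); upper bound min(|L|,|R|) = min(5,5) = 5)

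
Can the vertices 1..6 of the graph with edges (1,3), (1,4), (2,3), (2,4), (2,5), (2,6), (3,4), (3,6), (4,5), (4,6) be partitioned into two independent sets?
No (odd cycle of length 3: 4 -> 1 -> 3 -> 4)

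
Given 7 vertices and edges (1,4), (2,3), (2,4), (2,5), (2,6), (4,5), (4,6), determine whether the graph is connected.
No, it has 2 components: {1, 2, 3, 4, 5, 6}, {7}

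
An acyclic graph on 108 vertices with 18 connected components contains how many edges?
90 (Each of the 18 component trees on V_i vertices has V_i - 1 edges; summing gives V - C = 108 - 18 = 90)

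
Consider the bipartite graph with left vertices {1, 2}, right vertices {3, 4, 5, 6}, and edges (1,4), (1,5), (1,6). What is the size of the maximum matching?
1 (matching: (1,6); upper bound min(|L|,|R|) = min(2,4) = 2)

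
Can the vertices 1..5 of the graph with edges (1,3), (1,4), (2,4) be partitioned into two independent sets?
Yes. Partition: {1, 2, 5}, {3, 4}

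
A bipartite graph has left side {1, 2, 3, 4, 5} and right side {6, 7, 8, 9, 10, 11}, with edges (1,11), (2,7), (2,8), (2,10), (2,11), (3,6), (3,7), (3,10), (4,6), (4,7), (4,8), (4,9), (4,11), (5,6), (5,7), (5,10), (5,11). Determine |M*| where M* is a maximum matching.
5 (matching: (1,11), (2,8), (3,10), (4,9), (5,7); upper bound min(|L|,|R|) = min(5,6) = 5)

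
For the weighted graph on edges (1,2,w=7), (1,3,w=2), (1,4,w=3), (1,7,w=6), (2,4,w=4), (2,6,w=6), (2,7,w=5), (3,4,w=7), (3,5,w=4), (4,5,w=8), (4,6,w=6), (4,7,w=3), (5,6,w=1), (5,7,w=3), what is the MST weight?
16 (MST edges: (1,3,w=2), (1,4,w=3), (2,4,w=4), (4,7,w=3), (5,6,w=1), (5,7,w=3); sum of weights 2 + 3 + 4 + 3 + 1 + 3 = 16)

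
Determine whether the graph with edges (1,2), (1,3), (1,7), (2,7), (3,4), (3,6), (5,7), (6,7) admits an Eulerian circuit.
No (4 vertices have odd degree: {1, 3, 4, 5}; Eulerian circuit requires 0)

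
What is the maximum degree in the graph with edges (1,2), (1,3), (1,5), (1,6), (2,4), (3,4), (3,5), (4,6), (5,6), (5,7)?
4 (attained at vertices 1, 5)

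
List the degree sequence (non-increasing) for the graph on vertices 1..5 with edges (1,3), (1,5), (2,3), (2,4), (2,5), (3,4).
[3, 3, 2, 2, 2] (degrees: deg(1)=2, deg(2)=3, deg(3)=3, deg(4)=2, deg(5)=2)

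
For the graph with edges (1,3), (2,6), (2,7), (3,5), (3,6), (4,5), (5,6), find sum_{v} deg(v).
14 (handshake: sum of degrees = 2|E| = 2 x 7 = 14)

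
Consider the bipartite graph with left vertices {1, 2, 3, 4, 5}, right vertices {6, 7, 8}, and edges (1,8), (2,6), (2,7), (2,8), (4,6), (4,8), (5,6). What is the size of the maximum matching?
3 (matching: (1,8), (2,7), (4,6); upper bound min(|L|,|R|) = min(5,3) = 3)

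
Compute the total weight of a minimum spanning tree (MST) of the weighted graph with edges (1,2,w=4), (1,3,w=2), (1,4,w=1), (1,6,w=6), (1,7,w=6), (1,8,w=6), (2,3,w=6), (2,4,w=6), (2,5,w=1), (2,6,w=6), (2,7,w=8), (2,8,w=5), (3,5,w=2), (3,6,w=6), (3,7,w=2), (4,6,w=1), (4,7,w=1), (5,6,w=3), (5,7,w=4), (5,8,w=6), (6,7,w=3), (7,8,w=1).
9 (MST edges: (1,3,w=2), (1,4,w=1), (2,5,w=1), (3,5,w=2), (4,6,w=1), (4,7,w=1), (7,8,w=1); sum of weights 2 + 1 + 1 + 2 + 1 + 1 + 1 = 9)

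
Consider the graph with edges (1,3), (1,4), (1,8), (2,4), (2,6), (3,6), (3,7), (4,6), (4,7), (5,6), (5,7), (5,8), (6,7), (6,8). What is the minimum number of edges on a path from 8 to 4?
2 (path: 8 -> 6 -> 4, 2 edges)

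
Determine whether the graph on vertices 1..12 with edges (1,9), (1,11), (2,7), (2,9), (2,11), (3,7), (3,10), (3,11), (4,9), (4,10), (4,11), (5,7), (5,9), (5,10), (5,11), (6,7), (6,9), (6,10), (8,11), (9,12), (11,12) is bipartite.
Yes. Partition: {1, 2, 3, 4, 5, 6, 8, 12}, {7, 9, 10, 11}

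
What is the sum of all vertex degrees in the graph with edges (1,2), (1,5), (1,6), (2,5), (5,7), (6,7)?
12 (handshake: sum of degrees = 2|E| = 2 x 6 = 12)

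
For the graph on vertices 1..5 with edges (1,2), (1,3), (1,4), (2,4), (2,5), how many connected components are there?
1 (components: {1, 2, 3, 4, 5})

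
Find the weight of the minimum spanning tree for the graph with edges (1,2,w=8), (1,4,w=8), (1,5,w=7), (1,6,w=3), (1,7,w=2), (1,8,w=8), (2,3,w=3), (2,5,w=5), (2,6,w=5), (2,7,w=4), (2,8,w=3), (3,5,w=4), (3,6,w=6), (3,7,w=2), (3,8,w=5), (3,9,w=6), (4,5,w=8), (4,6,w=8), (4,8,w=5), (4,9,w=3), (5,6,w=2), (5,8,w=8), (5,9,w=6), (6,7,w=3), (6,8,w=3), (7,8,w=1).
21 (MST edges: (1,6,w=3), (1,7,w=2), (2,3,w=3), (3,7,w=2), (4,8,w=5), (4,9,w=3), (5,6,w=2), (7,8,w=1); sum of weights 3 + 2 + 3 + 2 + 5 + 3 + 2 + 1 = 21)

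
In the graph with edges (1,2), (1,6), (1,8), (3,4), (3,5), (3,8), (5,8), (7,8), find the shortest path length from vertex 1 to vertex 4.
3 (path: 1 -> 8 -> 3 -> 4, 3 edges)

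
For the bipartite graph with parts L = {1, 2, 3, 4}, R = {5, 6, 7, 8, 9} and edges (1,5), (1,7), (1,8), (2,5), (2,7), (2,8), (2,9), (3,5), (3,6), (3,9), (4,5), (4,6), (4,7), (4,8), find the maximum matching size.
4 (matching: (1,8), (2,9), (3,6), (4,7); upper bound min(|L|,|R|) = min(4,5) = 4)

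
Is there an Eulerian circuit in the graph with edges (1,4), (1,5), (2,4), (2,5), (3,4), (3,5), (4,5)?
Yes (the graph is connected and all 5 vertices have even degree)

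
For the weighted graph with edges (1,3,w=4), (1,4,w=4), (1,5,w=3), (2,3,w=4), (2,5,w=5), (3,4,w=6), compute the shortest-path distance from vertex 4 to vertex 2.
10 (path: 4 -> 3 -> 2; weights 6 + 4 = 10)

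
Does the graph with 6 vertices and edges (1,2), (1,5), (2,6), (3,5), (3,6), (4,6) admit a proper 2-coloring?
No (odd cycle of length 5: 6 -> 2 -> 1 -> 5 -> 3 -> 6)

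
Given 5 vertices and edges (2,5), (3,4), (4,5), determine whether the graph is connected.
No, it has 2 components: {1}, {2, 3, 4, 5}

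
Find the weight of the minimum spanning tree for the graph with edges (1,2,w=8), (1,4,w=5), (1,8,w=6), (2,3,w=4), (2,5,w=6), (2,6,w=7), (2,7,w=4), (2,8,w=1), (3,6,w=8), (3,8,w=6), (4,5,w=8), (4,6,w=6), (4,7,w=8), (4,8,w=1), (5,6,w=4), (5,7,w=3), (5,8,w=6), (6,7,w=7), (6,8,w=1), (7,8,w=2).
17 (MST edges: (1,4,w=5), (2,3,w=4), (2,8,w=1), (4,8,w=1), (5,7,w=3), (6,8,w=1), (7,8,w=2); sum of weights 5 + 4 + 1 + 1 + 3 + 1 + 2 = 17)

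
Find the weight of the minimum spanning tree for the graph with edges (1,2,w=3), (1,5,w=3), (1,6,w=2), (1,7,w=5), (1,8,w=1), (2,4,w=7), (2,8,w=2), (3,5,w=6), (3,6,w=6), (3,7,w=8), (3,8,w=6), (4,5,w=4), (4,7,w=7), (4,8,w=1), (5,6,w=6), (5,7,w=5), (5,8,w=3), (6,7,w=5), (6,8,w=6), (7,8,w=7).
20 (MST edges: (1,5,w=3), (1,6,w=2), (1,7,w=5), (1,8,w=1), (2,8,w=2), (3,8,w=6), (4,8,w=1); sum of weights 3 + 2 + 5 + 1 + 2 + 6 + 1 = 20)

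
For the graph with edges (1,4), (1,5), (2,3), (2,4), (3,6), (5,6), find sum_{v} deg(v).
12 (handshake: sum of degrees = 2|E| = 2 x 6 = 12)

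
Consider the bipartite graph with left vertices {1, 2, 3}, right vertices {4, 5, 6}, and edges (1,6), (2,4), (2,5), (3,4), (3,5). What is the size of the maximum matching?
3 (matching: (1,6), (2,5), (3,4); upper bound min(|L|,|R|) = min(3,3) = 3)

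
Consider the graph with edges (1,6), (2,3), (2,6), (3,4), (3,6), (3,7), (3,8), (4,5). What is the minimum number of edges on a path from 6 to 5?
3 (path: 6 -> 3 -> 4 -> 5, 3 edges)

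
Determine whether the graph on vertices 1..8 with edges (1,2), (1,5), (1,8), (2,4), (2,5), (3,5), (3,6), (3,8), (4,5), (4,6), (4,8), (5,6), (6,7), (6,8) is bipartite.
No (odd cycle of length 3: 2 -> 1 -> 5 -> 2)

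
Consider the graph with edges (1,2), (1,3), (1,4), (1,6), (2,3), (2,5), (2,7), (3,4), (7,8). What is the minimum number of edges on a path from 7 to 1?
2 (path: 7 -> 2 -> 1, 2 edges)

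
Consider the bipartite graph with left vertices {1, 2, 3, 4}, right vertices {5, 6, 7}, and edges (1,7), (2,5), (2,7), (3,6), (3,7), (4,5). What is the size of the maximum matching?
3 (matching: (1,7), (2,5), (3,6); upper bound min(|L|,|R|) = min(4,3) = 3)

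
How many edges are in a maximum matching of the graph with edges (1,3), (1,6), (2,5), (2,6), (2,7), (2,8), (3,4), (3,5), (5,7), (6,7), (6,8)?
4 (matching: (1,6), (2,8), (3,4), (5,7); upper bound floor(n/2) = floor(8/2) = 4)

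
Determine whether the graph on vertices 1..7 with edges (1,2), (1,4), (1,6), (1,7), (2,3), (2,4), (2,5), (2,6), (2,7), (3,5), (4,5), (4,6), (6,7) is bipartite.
No (odd cycle of length 3: 6 -> 1 -> 7 -> 6)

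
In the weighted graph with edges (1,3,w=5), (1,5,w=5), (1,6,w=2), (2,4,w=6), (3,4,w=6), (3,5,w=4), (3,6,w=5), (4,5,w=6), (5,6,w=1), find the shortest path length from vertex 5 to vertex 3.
4 (path: 5 -> 3; weights 4 = 4)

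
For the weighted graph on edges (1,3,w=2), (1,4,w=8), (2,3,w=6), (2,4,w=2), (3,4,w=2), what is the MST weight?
6 (MST edges: (1,3,w=2), (2,4,w=2), (3,4,w=2); sum of weights 2 + 2 + 2 = 6)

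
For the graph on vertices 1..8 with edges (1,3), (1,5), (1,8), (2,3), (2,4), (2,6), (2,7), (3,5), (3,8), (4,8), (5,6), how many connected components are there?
1 (components: {1, 2, 3, 4, 5, 6, 7, 8})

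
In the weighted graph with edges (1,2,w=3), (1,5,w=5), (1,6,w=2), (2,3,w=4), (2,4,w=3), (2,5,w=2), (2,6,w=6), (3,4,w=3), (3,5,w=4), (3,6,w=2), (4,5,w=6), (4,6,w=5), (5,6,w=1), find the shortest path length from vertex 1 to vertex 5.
3 (path: 1 -> 6 -> 5; weights 2 + 1 = 3)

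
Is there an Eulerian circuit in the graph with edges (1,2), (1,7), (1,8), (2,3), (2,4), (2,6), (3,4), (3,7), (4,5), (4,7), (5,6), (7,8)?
No (2 vertices have odd degree: {1, 3}; Eulerian circuit requires 0)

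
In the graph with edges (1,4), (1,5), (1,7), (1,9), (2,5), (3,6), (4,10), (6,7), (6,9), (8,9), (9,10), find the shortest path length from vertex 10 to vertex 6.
2 (path: 10 -> 9 -> 6, 2 edges)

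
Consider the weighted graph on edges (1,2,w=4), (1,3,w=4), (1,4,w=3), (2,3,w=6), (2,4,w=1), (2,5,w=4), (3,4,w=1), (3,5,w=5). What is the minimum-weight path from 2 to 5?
4 (path: 2 -> 5; weights 4 = 4)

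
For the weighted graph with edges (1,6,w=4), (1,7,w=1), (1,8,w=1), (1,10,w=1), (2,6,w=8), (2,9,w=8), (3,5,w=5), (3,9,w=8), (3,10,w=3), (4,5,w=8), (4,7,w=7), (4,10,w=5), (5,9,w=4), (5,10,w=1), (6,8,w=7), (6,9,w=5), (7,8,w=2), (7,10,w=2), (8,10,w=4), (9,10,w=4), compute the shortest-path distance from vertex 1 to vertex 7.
1 (path: 1 -> 7; weights 1 = 1)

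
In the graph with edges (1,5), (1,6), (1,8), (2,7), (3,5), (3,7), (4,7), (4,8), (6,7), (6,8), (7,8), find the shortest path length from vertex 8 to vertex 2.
2 (path: 8 -> 7 -> 2, 2 edges)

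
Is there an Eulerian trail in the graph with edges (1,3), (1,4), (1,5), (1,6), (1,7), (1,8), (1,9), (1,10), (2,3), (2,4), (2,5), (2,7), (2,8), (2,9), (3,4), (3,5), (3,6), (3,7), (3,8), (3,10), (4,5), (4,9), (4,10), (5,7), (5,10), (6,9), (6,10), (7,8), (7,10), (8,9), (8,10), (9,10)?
Yes — and in fact it has an Eulerian circuit (the graph is connected and all 10 vertices have even degree)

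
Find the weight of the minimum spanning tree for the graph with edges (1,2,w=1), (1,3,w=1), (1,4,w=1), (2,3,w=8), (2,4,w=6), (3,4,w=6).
3 (MST edges: (1,2,w=1), (1,3,w=1), (1,4,w=1); sum of weights 1 + 1 + 1 = 3)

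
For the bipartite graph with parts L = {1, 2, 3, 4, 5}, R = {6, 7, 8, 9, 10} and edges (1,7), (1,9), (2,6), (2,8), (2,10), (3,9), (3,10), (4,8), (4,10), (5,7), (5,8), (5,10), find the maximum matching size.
5 (matching: (1,9), (2,6), (3,10), (4,8), (5,7); upper bound min(|L|,|R|) = min(5,5) = 5)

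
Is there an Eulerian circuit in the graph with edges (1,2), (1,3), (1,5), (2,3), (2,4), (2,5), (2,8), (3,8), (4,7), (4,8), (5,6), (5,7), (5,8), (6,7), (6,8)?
No (8 vertices have odd degree: {1, 2, 3, 4, 5, 6, 7, 8}; Eulerian circuit requires 0)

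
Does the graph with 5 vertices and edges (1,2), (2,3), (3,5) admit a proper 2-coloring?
Yes. Partition: {1, 3, 4}, {2, 5}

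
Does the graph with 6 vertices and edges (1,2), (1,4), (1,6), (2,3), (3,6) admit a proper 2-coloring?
Yes. Partition: {1, 3, 5}, {2, 4, 6}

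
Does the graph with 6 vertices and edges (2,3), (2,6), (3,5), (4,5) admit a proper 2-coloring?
Yes. Partition: {1, 2, 5}, {3, 4, 6}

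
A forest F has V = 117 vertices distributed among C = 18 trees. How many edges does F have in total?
99 (Each of the 18 component trees on V_i vertices has V_i - 1 edges; summing gives V - C = 117 - 18 = 99)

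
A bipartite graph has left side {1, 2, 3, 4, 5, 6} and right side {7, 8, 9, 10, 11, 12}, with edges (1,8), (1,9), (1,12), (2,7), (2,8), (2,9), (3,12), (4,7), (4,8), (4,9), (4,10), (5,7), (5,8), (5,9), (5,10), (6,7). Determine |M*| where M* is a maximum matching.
5 (matching: (1,12), (2,9), (4,10), (5,8), (6,7); upper bound min(|L|,|R|) = min(6,6) = 6)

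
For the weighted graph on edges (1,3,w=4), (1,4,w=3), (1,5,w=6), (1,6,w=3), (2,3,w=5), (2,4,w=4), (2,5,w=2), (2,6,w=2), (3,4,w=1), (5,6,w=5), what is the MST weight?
11 (MST edges: (1,4,w=3), (1,6,w=3), (2,5,w=2), (2,6,w=2), (3,4,w=1); sum of weights 3 + 3 + 2 + 2 + 1 = 11)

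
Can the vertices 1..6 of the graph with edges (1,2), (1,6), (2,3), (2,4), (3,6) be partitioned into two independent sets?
Yes. Partition: {1, 3, 4, 5}, {2, 6}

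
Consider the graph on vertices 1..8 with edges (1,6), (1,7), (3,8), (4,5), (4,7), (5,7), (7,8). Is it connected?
No, it has 2 components: {1, 3, 4, 5, 6, 7, 8}, {2}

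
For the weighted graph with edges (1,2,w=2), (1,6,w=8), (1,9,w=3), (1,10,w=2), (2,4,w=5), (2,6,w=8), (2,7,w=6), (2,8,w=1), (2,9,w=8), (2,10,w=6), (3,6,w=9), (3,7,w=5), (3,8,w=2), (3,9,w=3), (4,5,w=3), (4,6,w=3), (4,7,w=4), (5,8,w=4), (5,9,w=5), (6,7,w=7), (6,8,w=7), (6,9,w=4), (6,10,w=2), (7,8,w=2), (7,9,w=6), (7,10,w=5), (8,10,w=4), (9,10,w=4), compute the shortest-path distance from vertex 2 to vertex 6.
6 (path: 2 -> 1 -> 10 -> 6; weights 2 + 2 + 2 = 6)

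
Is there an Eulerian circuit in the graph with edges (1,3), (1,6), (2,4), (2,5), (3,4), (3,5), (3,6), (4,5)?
No (2 vertices have odd degree: {4, 5}; Eulerian circuit requires 0)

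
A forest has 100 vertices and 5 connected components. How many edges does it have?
95 (Each of the 5 component trees on V_i vertices has V_i - 1 edges; summing gives V - C = 100 - 5 = 95)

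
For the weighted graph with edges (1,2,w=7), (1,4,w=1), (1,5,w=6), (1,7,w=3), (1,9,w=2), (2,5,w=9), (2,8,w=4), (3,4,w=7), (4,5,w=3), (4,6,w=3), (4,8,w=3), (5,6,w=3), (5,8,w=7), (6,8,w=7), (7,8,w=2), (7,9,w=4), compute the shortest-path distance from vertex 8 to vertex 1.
4 (path: 8 -> 4 -> 1; weights 3 + 1 = 4)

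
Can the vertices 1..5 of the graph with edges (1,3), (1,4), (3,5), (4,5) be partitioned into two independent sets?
Yes. Partition: {1, 2, 5}, {3, 4}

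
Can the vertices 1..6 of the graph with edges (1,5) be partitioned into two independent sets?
Yes. Partition: {1, 2, 3, 4, 6}, {5}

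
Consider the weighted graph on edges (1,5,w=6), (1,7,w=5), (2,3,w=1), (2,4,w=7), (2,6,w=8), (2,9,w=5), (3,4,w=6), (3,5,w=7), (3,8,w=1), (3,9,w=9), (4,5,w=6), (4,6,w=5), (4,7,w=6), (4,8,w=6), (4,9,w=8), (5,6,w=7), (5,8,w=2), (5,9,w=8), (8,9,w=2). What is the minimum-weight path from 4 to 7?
6 (path: 4 -> 7; weights 6 = 6)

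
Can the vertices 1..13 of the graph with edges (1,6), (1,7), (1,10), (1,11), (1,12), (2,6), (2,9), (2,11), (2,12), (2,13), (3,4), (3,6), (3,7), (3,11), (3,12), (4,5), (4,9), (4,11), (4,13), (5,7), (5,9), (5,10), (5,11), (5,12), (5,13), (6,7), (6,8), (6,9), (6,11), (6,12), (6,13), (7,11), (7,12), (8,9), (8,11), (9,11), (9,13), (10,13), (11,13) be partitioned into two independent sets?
No (odd cycle of length 3: 12 -> 1 -> 7 -> 12)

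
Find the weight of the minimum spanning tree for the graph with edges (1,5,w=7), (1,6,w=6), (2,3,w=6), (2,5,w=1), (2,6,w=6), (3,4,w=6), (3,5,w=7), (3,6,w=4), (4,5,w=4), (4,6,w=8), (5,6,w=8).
21 (MST edges: (1,6,w=6), (2,5,w=1), (2,6,w=6), (3,6,w=4), (4,5,w=4); sum of weights 6 + 1 + 6 + 4 + 4 = 21)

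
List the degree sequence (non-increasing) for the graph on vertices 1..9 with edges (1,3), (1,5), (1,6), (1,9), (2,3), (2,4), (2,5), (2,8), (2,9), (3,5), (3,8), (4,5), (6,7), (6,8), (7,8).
[5, 4, 4, 4, 4, 3, 2, 2, 2] (degrees: deg(1)=4, deg(2)=5, deg(3)=4, deg(4)=2, deg(5)=4, deg(6)=3, deg(7)=2, deg(8)=4, deg(9)=2)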